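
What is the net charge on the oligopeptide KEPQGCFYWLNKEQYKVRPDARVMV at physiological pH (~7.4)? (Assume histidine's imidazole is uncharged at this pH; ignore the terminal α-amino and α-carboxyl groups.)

+2

Near pH 7.4, K and R contribute +1 each, D and E contribute −1 each, and every other side chain (His included, as stated) is uncharged.
Positive (K, R): K1, K12, K16, R18, R22 → +5.
Negative (D, E): E2, E13, D20 → −3.
Net charge = (+5) + (−3) = +2.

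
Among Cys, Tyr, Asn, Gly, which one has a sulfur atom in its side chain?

Cys

The sulfur-bearing residues are cysteine (–SH) and methionine (–S–CH₃).
Of the listed options, only Cys belongs to this group.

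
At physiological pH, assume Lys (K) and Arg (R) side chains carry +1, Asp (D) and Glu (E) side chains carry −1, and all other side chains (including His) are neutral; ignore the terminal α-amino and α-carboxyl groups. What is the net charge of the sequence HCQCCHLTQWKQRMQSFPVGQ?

Positive (K, R): K11, R13 → +2.
Negative (D, E): none → −0.
Net charge = (+2) + (−0) = +2.

+2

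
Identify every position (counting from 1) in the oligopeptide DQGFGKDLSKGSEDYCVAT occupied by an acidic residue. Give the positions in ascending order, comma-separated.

Aspartate (D) and glutamate (E) have carboxylic-acid side chains and are the acidic amino acids.
Matching residues: D1, D7, E13, D14.

1, 7, 13, 14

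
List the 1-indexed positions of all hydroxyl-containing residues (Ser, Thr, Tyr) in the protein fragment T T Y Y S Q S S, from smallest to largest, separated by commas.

1, 2, 3, 4, 5, 7, 8

Matching residues: T1, T2, Y3, Y4, S5, S7, S8.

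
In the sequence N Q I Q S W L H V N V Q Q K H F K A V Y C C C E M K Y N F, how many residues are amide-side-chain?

The amide-side-chain residues are Asn (N) and Gln (Q).
Matching residues: N1, Q2, Q4, N10, Q12, Q13, N28.

7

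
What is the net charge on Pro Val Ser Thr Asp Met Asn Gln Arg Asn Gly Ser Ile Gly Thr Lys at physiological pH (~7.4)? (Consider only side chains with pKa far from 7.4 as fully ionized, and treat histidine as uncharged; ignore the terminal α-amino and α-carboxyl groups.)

+1

The side chains ionized at physiological pH are Lys/Arg (+1) and Asp/Glu (−1); with His treated as neutral, nothing else contributes.
Positive (K, R): Arg9, Lys16 → +2.
Negative (D, E): Asp5 → −1.
Net charge = (+2) + (−1) = +1.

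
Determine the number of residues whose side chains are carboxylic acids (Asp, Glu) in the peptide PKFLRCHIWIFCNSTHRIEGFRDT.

2

Matching residues: E19, D23.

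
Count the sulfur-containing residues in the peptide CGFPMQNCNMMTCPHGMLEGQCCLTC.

Only Cys (C) and Met (M) have a sulfur atom in the side chain.
Matching residues: C1, M5, C8, M10, M11, C13, M17, C22, C23, C26.

10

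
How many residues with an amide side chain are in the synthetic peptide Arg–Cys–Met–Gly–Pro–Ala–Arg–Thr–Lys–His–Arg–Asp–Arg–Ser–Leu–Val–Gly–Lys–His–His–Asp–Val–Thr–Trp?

0

Only N (asparagine) and Q (glutamine) carry a side-chain carboxamide.
None of the 24 residues belong to this group.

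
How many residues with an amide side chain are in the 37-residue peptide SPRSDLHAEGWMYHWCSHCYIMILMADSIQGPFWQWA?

Only N (asparagine) and Q (glutamine) carry a side-chain carboxamide.
Matching residues: Q30, Q35.

2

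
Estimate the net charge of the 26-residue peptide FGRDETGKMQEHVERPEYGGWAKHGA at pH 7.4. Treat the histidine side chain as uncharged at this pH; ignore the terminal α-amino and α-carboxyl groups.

Near pH 7.4, K and R contribute +1 each, D and E contribute −1 each, and every other side chain (His included, as stated) is uncharged.
Positive (K, R): R3, K8, R15, K23 → +4.
Negative (D, E): D4, E5, E11, E14, E17 → −5.
Net charge = (+4) + (−5) = −1.

-1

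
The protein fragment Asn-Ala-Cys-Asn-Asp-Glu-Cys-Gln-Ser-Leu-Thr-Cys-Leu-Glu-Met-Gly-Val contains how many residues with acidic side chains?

Only D (aspartate) and E (glutamate) carry a side-chain carboxylic acid.
Matching residues: Asp5, Glu6, Glu14.

3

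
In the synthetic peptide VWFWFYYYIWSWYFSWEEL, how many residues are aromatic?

12

F, W, and Y each carry an aromatic ring on the side chain.
Matching residues: W2, F3, W4, F5, Y6, Y7, Y8, W10, W12, Y13, F14, W16.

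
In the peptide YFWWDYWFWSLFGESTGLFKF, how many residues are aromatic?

F, W, and Y each carry an aromatic ring on the side chain.
Matching residues: Y1, F2, W3, W4, Y6, W7, F8, W9, F12, F19, F21.

11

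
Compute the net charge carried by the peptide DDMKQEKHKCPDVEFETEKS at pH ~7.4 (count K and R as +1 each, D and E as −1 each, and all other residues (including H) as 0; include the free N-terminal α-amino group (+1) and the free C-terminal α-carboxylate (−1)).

-3

Positive (K, R): K4, K7, K9, K19 → +4.
Negative (D, E): D1, D2, E6, D12, E14, E16, E18 → −7.
The N-terminus (+1) and C-terminus (−1) cancel.
Net charge = (+4) + (−7) = −3.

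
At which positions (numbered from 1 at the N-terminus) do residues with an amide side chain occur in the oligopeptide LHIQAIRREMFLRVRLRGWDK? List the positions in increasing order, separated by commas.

4

Only N (asparagine) and Q (glutamine) carry a side-chain carboxamide.
Matching residues: Q4.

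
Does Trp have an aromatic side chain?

Phenylalanine (F), tryptophan (W), and tyrosine (Y) have aromatic ring side chains.
Tryptophan is in this group.

Yes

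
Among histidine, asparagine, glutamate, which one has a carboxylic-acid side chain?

glutamate

Only D (aspartate) and E (glutamate) carry a side-chain carboxylic acid.
Of the listed options, only glutamate belongs to this group.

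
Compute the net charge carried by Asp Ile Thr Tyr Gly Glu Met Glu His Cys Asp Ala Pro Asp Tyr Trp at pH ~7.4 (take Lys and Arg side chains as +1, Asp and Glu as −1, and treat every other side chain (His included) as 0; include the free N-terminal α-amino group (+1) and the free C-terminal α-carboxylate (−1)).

-5

Positive (K, R): none → +0.
Negative (D, E): Asp1, Glu6, Glu8, Asp11, Asp14 → −5.
The N-terminus (+1) and C-terminus (−1) cancel.
Net charge = (+0) + (−5) = −5.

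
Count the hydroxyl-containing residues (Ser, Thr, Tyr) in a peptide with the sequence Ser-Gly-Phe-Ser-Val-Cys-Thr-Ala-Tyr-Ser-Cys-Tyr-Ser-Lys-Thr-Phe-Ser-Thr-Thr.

Matching residues: Ser1, Ser4, Thr7, Tyr9, Ser10, Tyr12, Ser13, Thr15, Ser17, Thr18, Thr19.

11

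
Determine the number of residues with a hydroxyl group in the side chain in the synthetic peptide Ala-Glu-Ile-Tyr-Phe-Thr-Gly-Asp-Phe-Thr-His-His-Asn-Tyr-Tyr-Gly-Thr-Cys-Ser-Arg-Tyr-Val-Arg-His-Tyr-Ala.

9

Serine (S), threonine (T), and tyrosine (Y) each carry a hydroxyl group on the side chain.
Matching residues: Tyr4, Thr6, Thr10, Tyr14, Tyr15, Thr17, Ser19, Tyr21, Tyr25.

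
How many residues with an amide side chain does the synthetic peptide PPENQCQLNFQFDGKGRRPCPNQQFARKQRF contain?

Asparagine (N) and glutamine (Q) have uncharged amide side chains.
Matching residues: N4, Q5, Q7, N9, Q11, N22, Q23, Q24, Q29.

9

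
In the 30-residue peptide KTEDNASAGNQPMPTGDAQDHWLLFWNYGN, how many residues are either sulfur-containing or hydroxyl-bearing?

5

Sulfur-containing: C, M. Hydroxyl-bearing: S, T, Y.
Sulfur-containing residues here: M13 (1).
Hydroxyl-bearing residues here: T2, S7, T15, Y28 (4).
The two groups share no amino acid, so total = 1 + 4 = 5.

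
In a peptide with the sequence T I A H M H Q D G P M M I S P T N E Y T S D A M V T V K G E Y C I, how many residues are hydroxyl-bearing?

8

The –OH-bearing residues are Ser, Thr (aliphatic alcohols), and Tyr (phenol).
Matching residues: T1, S14, T16, Y19, T20, S21, T26, Y31.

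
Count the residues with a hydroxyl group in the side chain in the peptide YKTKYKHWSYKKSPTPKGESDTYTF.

Serine (S), threonine (T), and tyrosine (Y) each carry a hydroxyl group on the side chain.
Matching residues: Y1, T3, Y5, S9, Y10, S13, T15, S20, T22, Y23, T24.

11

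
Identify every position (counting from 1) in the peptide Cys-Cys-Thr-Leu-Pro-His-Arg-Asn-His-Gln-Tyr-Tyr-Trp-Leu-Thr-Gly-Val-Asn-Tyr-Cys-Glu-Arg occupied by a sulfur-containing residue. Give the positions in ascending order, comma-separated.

1, 2, 20

Matching residues: Cys1, Cys2, Cys20.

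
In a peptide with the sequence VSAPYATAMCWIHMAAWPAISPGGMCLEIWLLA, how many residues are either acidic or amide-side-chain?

Acidic: D, E. Amide-side-chain: N, Q.
Acidic residues here: E28 (1).
Amide-side-chain residues here: none (0).
The two groups share no amino acid, so total = 1 + 0 = 1.

1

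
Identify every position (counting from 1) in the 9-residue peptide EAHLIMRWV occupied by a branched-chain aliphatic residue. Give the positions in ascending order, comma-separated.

4, 5, 9

Valine (V), leucine (L), and isoleucine (I) are the branched-chain amino acids.
Matching residues: L4, I5, V9.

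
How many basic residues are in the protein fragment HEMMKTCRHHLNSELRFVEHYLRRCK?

10

Lysine (K), arginine (R), and histidine (H) have basic, nitrogen-containing side chains.
Matching residues: H1, K5, R8, H9, H10, R16, H20, R23, R24, K26.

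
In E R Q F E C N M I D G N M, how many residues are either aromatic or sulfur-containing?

4

Aromatic: F, W, Y. Sulfur-containing: C, M.
Aromatic residues here: F4 (1).
Sulfur-containing residues here: C6, M8, M13 (3).
The two groups share no amino acid, so total = 1 + 3 = 4.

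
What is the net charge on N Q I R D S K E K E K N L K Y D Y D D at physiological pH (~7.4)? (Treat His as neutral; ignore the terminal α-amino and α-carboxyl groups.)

-1

The side chains ionized at physiological pH are Lys/Arg (+1) and Asp/Glu (−1); with His treated as neutral, nothing else contributes.
Positive (K, R): R4, K7, K9, K11, K14 → +5.
Negative (D, E): D5, E8, E10, D16, D18, D19 → −6.
Net charge = (+5) + (−6) = −1.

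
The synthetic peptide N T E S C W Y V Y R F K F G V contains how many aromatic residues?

F, W, and Y each carry an aromatic ring on the side chain.
Matching residues: W6, Y7, Y9, F11, F13.

5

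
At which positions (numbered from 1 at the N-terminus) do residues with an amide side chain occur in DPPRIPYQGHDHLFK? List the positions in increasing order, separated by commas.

Asparagine (N) and glutamine (Q) have uncharged amide side chains.
Matching residues: Q8.

8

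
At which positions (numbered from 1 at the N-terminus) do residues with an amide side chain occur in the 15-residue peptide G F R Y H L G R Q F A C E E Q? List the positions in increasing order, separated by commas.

9, 15

Asparagine (N) and glutamine (Q) have uncharged amide side chains.
Matching residues: Q9, Q15.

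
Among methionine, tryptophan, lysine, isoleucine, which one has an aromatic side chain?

The aromatic amino acids are Phe (F, benzyl), Trp (W, indole), and Tyr (Y, phenol).
Of the listed options, only tryptophan belongs to this group.

tryptophan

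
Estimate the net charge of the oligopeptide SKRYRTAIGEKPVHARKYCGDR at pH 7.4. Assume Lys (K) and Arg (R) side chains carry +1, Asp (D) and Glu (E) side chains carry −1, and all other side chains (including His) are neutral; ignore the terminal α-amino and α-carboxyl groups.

Positive (K, R): K2, R3, R5, K11, R16, K17, R22 → +7.
Negative (D, E): E10, D21 → −2.
Net charge = (+7) + (−2) = +5.

+5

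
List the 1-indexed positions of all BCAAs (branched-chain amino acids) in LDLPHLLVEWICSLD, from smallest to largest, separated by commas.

Valine (V), leucine (L), and isoleucine (I) are the branched-chain amino acids.
Matching residues: L1, L3, L6, L7, V8, I11, L14.

1, 3, 6, 7, 8, 11, 14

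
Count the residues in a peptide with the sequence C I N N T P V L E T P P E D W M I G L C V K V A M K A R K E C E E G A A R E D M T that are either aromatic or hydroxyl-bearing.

4

Aromatic: F, W, Y. Hydroxyl-bearing: S, T, Y.
Aromatic residues here: W15 (1).
Hydroxyl-bearing residues here: T5, T10, T41 (3).
(Y belongs to both groups, but none appear in this sequence.) Total = 1 + 3 = 4.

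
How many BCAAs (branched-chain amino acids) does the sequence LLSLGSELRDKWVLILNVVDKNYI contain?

11

Valine (V), leucine (L), and isoleucine (I) are the branched-chain amino acids.
Matching residues: L1, L2, L4, L8, V13, L14, I15, L16, V18, V19, I24.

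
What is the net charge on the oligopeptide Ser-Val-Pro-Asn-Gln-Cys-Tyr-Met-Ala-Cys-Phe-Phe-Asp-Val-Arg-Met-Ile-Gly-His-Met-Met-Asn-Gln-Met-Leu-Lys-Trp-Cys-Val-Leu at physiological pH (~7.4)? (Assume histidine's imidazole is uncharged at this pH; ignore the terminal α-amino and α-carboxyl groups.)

The side chains ionized at physiological pH are Lys/Arg (+1) and Asp/Glu (−1); with His treated as neutral, nothing else contributes.
Positive (K, R): Arg15, Lys26 → +2.
Negative (D, E): Asp13 → −1.
Net charge = (+2) + (−1) = +1.

+1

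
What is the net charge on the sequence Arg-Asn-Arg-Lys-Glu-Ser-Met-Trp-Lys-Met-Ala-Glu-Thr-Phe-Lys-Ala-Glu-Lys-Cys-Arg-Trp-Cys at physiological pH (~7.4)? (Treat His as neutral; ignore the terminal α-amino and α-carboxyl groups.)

At pH ~7.4 the Lys and Arg side chains are protonated (+1), the Asp and Glu side chains are deprotonated (−1), and with His taken as neutral all other side chains carry no charge.
Positive (K, R): Arg1, Arg3, Lys4, Lys9, Lys15, Lys18, Arg20 → +7.
Negative (D, E): Glu5, Glu12, Glu17 → −3.
Net charge = (+7) + (−3) = +4.

+4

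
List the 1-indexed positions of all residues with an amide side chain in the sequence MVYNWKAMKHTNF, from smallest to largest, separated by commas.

Only N (asparagine) and Q (glutamine) carry a side-chain carboxamide.
Matching residues: N4, N12.

4, 12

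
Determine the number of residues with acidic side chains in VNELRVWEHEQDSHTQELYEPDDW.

8

Only D (aspartate) and E (glutamate) carry a side-chain carboxylic acid.
Matching residues: E3, E8, E10, D12, E17, E20, D22, D23.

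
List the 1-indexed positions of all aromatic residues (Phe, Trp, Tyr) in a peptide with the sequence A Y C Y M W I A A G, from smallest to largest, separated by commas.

Matching residues: Y2, Y4, W6.

2, 4, 6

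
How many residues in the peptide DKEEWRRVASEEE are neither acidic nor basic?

Acidic: D, E. Basic: K, R, H. All other residues are neither.
Matching residues: W5, V8, A9, S10.

4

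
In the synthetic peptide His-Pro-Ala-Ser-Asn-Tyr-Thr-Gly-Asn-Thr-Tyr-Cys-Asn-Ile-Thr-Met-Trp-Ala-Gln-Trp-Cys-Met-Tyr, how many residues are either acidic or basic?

1

Acidic: D, E. Basic: H, K, R.
Acidic residues here: none (0).
Basic residues here: His1 (1).
The two groups share no amino acid, so total = 0 + 1 = 1.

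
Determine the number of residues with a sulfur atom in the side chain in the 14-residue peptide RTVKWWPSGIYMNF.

Cysteine (C, thiol) and methionine (M, thioether) are the two sulfur-containing amino acids.
Matching residues: M12.

1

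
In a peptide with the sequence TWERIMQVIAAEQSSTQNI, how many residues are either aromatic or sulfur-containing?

2

Aromatic: F, W, Y. Sulfur-containing: C, M.
Aromatic residues here: W2 (1).
Sulfur-containing residues here: M6 (1).
The two groups share no amino acid, so total = 1 + 1 = 2.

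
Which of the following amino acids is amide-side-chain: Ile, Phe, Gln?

The amide-side-chain residues are Asn (N) and Gln (Q).
Of the listed options, only Gln belongs to this group.

Gln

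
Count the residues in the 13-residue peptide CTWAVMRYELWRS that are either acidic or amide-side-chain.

1

Acidic: D, E. Amide-side-chain: N, Q.
Acidic residues here: E9 (1).
Amide-side-chain residues here: none (0).
The two groups share no amino acid, so total = 1 + 0 = 1.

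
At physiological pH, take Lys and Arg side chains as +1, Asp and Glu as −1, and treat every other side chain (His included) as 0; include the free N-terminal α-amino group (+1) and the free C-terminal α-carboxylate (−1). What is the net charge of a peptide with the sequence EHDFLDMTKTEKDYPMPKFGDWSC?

-3

Positive (K, R): K9, K12, K18 → +3.
Negative (D, E): E1, D3, D6, E11, D13, D21 → −6.
The N-terminus (+1) and C-terminus (−1) cancel.
Net charge = (+3) + (−6) = −3.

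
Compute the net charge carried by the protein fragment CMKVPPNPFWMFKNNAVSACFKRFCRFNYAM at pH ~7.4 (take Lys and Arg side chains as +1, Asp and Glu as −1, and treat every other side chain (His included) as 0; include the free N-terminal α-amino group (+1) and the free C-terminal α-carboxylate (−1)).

+5

Positive (K, R): K3, K13, K22, R23, R26 → +5.
Negative (D, E): none → −0.
The N-terminus (+1) and C-terminus (−1) cancel.
Net charge = (+5) + (−0) = +5.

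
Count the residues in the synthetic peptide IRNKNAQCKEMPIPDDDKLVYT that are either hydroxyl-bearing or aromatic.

2

Hydroxyl-bearing: S, T, Y. Aromatic: F, W, Y.
Hydroxyl-bearing residues here: Y21, T22 (2).
Aromatic residues here: Y21 (1).
Y is in both groups, so the 1 Y residue must not be double-counted.
Total = 2 + 1 − 1 = 2.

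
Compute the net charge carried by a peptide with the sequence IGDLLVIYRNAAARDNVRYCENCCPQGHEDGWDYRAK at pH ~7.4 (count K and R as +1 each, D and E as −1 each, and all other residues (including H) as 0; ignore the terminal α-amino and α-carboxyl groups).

-1

Positive (K, R): R9, R14, R18, R35, K37 → +5.
Negative (D, E): D3, D15, E21, E29, D30, D33 → −6.
Net charge = (+5) + (−6) = −1.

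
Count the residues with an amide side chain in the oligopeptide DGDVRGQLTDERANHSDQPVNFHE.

Asparagine (N) and glutamine (Q) have uncharged amide side chains.
Matching residues: Q7, N14, Q18, N21.

4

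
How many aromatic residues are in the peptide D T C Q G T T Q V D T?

F, W, and Y each carry an aromatic ring on the side chain.
None of the 11 residues belong to this group.

0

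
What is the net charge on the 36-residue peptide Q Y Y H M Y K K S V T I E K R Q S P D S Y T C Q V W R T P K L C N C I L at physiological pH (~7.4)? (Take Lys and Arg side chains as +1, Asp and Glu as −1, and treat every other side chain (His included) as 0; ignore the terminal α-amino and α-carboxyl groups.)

+4

Positive (K, R): K7, K8, K14, R15, R27, K30 → +6.
Negative (D, E): E13, D19 → −2.
Net charge = (+6) + (−2) = +4.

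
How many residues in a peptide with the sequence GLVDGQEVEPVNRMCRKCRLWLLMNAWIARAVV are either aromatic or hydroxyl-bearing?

2

Aromatic: F, W, Y. Hydroxyl-bearing: S, T, Y.
Aromatic residues here: W21, W27 (2).
Hydroxyl-bearing residues here: none (0).
(Y belongs to both groups, but none appear in this sequence.) Total = 2 + 0 = 2.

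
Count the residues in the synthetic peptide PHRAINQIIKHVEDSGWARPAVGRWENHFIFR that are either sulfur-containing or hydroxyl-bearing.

Sulfur-containing: C, M. Hydroxyl-bearing: S, T, Y.
Sulfur-containing residues here: none (0).
Hydroxyl-bearing residues here: S15 (1).
The two groups share no amino acid, so total = 0 + 1 = 1.

1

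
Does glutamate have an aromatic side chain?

The aromatic amino acids are Phe (F, benzyl), Trp (W, indole), and Tyr (Y, phenol).
Glutamate is not in this group.

No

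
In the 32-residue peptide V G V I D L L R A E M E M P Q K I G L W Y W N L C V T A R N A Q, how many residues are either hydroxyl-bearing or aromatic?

Hydroxyl-bearing: S, T, Y. Aromatic: F, W, Y.
Hydroxyl-bearing residues here: Y21, T27 (2).
Aromatic residues here: W20, Y21, W22 (3).
Y is in both groups, so the 1 Y residue must not be double-counted.
Total = 2 + 3 − 1 = 4.

4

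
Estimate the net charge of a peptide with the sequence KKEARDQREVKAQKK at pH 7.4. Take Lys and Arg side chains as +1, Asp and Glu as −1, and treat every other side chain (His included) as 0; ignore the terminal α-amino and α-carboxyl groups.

Positive (K, R): K1, K2, R5, R8, K11, K14, K15 → +7.
Negative (D, E): E3, D6, E9 → −3.
Net charge = (+7) + (−3) = +4.

+4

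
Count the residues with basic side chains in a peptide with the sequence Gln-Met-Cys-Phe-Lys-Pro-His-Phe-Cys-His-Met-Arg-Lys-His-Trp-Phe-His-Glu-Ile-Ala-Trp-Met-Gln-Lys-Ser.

K, R, and H are the three residues with basic side chains (ε-amine, guanidinium, and imidazole respectively).
Matching residues: Lys5, His7, His10, Arg12, Lys13, His14, His17, Lys24.

8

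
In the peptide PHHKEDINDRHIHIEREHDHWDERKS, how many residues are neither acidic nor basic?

7

Acidic: D, E. Basic: K, R, H. All other residues are neither.
Matching residues: P1, I7, N8, I12, I14, W21, S26.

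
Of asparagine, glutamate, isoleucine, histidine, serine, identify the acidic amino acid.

Only D (aspartate) and E (glutamate) carry a side-chain carboxylic acid.
Of the listed options, only glutamate belongs to this group.

glutamate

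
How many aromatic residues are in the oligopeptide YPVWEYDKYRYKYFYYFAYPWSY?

13

Phenylalanine (F), tryptophan (W), and tyrosine (Y) have aromatic ring side chains.
Matching residues: Y1, W4, Y6, Y9, Y11, Y13, F14, Y15, Y16, F17, Y19, W21, Y23.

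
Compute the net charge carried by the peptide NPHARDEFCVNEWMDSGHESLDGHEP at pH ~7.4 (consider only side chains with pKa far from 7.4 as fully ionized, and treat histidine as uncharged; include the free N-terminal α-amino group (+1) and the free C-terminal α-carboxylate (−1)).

-6

The side chains ionized at physiological pH are Lys/Arg (+1) and Asp/Glu (−1); with His treated as neutral, nothing else contributes.
Positive (K, R): R5 → +1.
Negative (D, E): D6, E7, E12, D15, E19, D22, E25 → −7.
The N-terminus (+1) and C-terminus (−1) cancel.
Net charge = (+1) + (−7) = −6.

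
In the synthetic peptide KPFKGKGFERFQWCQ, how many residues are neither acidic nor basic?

10

Acidic: D, E. Basic: K, R, H. All other residues are neither.
Matching residues: P2, F3, G5, G7, F8, F11, Q12, W13, C14, Q15.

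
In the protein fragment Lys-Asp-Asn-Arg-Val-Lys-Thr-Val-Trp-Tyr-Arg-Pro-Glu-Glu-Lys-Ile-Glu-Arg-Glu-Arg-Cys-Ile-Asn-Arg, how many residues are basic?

Lysine (K), arginine (R), and histidine (H) have basic, nitrogen-containing side chains.
Matching residues: Lys1, Arg4, Lys6, Arg11, Lys15, Arg18, Arg20, Arg24.

8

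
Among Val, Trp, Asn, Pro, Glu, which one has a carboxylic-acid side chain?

The acidic residues are Asp (D) and Glu (E), whose side chains end in a carboxylate group.
Of the listed options, only Glu belongs to this group.

Glu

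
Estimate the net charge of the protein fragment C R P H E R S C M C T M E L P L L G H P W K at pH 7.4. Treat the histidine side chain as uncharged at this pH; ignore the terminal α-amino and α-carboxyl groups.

+1

Near pH 7.4, K and R contribute +1 each, D and E contribute −1 each, and every other side chain (His included, as stated) is uncharged.
Positive (K, R): R2, R6, K22 → +3.
Negative (D, E): E5, E13 → −2.
Net charge = (+3) + (−2) = +1.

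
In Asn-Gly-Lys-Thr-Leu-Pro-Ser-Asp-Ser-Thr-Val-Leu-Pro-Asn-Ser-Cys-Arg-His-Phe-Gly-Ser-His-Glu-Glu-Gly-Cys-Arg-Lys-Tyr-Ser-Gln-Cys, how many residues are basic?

6

Lysine (K), arginine (R), and histidine (H) have basic, nitrogen-containing side chains.
Matching residues: Lys3, Arg17, His18, His22, Arg27, Lys28.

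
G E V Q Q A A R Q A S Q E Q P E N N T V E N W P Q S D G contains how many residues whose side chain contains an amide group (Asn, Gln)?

Matching residues: Q4, Q5, Q9, Q12, Q14, N17, N18, N22, Q25.

9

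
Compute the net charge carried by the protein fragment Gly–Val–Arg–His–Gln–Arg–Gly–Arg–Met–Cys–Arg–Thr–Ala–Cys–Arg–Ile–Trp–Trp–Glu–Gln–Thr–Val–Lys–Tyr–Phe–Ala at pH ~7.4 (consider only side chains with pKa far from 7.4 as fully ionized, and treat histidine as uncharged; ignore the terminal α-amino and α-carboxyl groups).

At pH ~7.4 the Lys and Arg side chains are protonated (+1), the Asp and Glu side chains are deprotonated (−1), and with His taken as neutral all other side chains carry no charge.
Positive (K, R): Arg3, Arg6, Arg8, Arg11, Arg15, Lys23 → +6.
Negative (D, E): Glu19 → −1.
Net charge = (+6) + (−1) = +5.

+5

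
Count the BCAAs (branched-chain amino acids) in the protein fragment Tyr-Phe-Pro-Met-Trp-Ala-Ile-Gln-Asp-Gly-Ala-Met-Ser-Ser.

1

Valine (V), leucine (L), and isoleucine (I) are the branched-chain amino acids.
Matching residues: Ile7.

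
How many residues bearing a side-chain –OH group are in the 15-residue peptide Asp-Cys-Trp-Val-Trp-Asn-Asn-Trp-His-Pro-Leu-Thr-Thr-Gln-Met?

2

S, T, and Y are the three residues with a side-chain hydroxyl.
Matching residues: Thr12, Thr13.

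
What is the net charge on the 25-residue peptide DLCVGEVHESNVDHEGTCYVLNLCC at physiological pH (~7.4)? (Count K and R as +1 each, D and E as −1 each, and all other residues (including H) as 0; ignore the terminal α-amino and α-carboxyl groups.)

Positive (K, R): none → +0.
Negative (D, E): D1, E6, E9, D13, E15 → −5.
Net charge = (+0) + (−5) = −5.

-5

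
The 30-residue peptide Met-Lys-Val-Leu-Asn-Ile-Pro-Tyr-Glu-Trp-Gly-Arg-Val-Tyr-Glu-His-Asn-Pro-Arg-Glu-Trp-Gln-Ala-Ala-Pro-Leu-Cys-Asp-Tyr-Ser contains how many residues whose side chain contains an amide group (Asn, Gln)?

3

Matching residues: Asn5, Asn17, Gln22.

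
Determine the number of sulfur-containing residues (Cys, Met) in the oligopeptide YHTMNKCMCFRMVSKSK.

Matching residues: M4, C7, M8, C9, M12.

5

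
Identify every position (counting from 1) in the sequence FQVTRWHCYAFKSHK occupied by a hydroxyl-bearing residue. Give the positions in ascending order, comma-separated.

4, 9, 13

Serine (S), threonine (T), and tyrosine (Y) each carry a hydroxyl group on the side chain.
Matching residues: T4, Y9, S13.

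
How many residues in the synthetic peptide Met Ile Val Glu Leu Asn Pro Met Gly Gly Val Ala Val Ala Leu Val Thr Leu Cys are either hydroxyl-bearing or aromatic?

Hydroxyl-bearing: S, T, Y. Aromatic: F, W, Y.
Hydroxyl-bearing residues here: Thr17 (1).
Aromatic residues here: none (0).
(Y belongs to both groups, but none appear in this sequence.) Total = 1 + 0 = 1.

1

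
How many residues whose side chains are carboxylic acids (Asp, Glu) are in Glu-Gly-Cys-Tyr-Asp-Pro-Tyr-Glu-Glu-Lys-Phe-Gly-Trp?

4

Matching residues: Glu1, Asp5, Glu8, Glu9.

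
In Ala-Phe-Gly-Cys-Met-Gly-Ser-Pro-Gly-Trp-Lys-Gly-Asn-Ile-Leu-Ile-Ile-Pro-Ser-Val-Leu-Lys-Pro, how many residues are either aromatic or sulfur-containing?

Aromatic: F, W, Y. Sulfur-containing: C, M.
Aromatic residues here: Phe2, Trp10 (2).
Sulfur-containing residues here: Cys4, Met5 (2).
The two groups share no amino acid, so total = 2 + 2 = 4.

4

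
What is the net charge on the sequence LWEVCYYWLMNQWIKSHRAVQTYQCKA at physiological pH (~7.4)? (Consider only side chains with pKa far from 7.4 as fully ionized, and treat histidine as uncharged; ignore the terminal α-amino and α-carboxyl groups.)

Near pH 7.4, K and R contribute +1 each, D and E contribute −1 each, and every other side chain (His included, as stated) is uncharged.
Positive (K, R): K15, R18, K26 → +3.
Negative (D, E): E3 → −1.
Net charge = (+3) + (−1) = +2.

+2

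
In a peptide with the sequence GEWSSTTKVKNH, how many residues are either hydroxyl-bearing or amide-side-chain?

Hydroxyl-bearing: S, T, Y. Amide-side-chain: N, Q.
Hydroxyl-bearing residues here: S4, S5, T6, T7 (4).
Amide-side-chain residues here: N11 (1).
The two groups share no amino acid, so total = 4 + 1 = 5.

5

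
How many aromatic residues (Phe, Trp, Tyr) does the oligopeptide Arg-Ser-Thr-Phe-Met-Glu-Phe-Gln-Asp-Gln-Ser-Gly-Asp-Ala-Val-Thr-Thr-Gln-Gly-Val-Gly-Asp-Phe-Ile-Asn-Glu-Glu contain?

3

Matching residues: Phe4, Phe7, Phe23.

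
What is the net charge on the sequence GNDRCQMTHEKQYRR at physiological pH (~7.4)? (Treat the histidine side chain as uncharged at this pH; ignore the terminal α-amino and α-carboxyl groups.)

+2

The side chains ionized at physiological pH are Lys/Arg (+1) and Asp/Glu (−1); with His treated as neutral, nothing else contributes.
Positive (K, R): R4, K11, R14, R15 → +4.
Negative (D, E): D3, E10 → −2.
Net charge = (+4) + (−2) = +2.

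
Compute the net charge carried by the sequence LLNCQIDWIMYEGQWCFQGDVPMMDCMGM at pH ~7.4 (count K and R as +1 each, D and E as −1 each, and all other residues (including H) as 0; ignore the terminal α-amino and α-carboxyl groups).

Positive (K, R): none → +0.
Negative (D, E): D7, E12, D20, D25 → −4.
Net charge = (+0) + (−4) = −4.

-4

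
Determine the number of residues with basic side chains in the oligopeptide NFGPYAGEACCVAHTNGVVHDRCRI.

Lysine (K), arginine (R), and histidine (H) have basic, nitrogen-containing side chains.
Matching residues: H14, H20, R22, R24.

4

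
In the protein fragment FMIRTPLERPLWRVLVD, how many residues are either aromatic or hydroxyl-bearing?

Aromatic: F, W, Y. Hydroxyl-bearing: S, T, Y.
Aromatic residues here: F1, W12 (2).
Hydroxyl-bearing residues here: T5 (1).
(Y belongs to both groups, but none appear in this sequence.) Total = 2 + 1 = 3.

3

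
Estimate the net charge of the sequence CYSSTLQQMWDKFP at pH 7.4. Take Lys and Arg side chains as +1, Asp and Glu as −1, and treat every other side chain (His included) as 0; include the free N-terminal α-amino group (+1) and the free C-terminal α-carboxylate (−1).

0

Positive (K, R): K12 → +1.
Negative (D, E): D11 → −1.
The N-terminus (+1) and C-terminus (−1) cancel.
Net charge = (+1) + (−1) = 0.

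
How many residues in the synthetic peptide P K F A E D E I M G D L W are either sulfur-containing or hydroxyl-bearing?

1

Sulfur-containing: C, M. Hydroxyl-bearing: S, T, Y.
Sulfur-containing residues here: M9 (1).
Hydroxyl-bearing residues here: none (0).
The two groups share no amino acid, so total = 1 + 0 = 1.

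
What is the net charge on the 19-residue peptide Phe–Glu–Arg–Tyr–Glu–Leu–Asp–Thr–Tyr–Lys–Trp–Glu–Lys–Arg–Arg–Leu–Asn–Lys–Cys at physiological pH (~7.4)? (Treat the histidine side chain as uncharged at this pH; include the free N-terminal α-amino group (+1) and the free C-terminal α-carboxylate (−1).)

Near pH 7.4, K and R contribute +1 each, D and E contribute −1 each, and every other side chain (His included, as stated) is uncharged.
Positive (K, R): Arg3, Lys10, Lys13, Arg14, Arg15, Lys18 → +6.
Negative (D, E): Glu2, Glu5, Asp7, Glu12 → −4.
The N-terminus (+1) and C-terminus (−1) cancel.
Net charge = (+6) + (−4) = +2.

+2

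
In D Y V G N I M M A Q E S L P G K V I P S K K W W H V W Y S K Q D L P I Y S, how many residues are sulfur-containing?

Only Cys (C) and Met (M) have a sulfur atom in the side chain.
Matching residues: M7, M8.

2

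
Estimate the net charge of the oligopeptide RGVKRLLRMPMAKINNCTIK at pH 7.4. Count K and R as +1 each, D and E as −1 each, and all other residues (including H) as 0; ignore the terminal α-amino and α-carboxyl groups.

Positive (K, R): R1, K4, R5, R8, K13, K20 → +6.
Negative (D, E): none → −0.
Net charge = (+6) + (−0) = +6.

+6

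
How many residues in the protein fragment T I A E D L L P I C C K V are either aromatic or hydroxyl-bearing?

1

Aromatic: F, W, Y. Hydroxyl-bearing: S, T, Y.
Aromatic residues here: none (0).
Hydroxyl-bearing residues here: T1 (1).
(Y belongs to both groups, but none appear in this sequence.) Total = 0 + 1 = 1.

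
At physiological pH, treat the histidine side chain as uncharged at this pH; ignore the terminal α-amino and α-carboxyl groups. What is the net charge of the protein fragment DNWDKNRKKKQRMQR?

The side chains ionized at physiological pH are Lys/Arg (+1) and Asp/Glu (−1); with His treated as neutral, nothing else contributes.
Positive (K, R): K5, R7, K8, K9, K10, R12, R15 → +7.
Negative (D, E): D1, D4 → −2.
Net charge = (+7) + (−2) = +5.

+5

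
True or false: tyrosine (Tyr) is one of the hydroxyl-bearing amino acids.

True

The –OH-bearing residues are Ser, Thr (aliphatic alcohols), and Tyr (phenol).
Tyrosine is in this group.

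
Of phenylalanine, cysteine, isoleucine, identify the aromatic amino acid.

phenylalanine

Phenylalanine (F), tryptophan (W), and tyrosine (Y) have aromatic ring side chains.
Of the listed options, only phenylalanine belongs to this group.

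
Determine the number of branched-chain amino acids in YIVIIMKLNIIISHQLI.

10

Valine (V), leucine (L), and isoleucine (I) are the branched-chain amino acids.
Matching residues: I2, V3, I4, I5, L8, I10, I11, I12, L16, I17.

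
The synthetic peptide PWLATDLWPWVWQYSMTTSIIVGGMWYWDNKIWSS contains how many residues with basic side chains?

Lysine (K), arginine (R), and histidine (H) have basic, nitrogen-containing side chains.
Matching residues: K31.

1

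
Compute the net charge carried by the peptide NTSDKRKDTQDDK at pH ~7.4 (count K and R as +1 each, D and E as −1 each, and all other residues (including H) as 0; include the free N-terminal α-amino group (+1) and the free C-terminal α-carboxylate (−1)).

0

Positive (K, R): K5, R6, K7, K13 → +4.
Negative (D, E): D4, D8, D11, D12 → −4.
The N-terminus (+1) and C-terminus (−1) cancel.
Net charge = (+4) + (−4) = 0.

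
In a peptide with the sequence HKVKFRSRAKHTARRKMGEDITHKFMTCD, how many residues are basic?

Lysine (K), arginine (R), and histidine (H) have basic, nitrogen-containing side chains.
Matching residues: H1, K2, K4, R6, R8, K10, H11, R14, R15, K16, H23, K24.

12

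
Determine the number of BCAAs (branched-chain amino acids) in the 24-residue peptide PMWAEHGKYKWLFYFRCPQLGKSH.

V, L, and I make up the branched-chain aliphatic group.
Matching residues: L12, L20.

2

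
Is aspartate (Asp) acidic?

The acidic residues are Asp (D) and Glu (E), whose side chains end in a carboxylate group.
Aspartate is in this group.

Yes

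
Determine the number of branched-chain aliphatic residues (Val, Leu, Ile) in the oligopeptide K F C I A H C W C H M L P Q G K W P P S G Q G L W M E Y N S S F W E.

Matching residues: I4, L12, L24.

3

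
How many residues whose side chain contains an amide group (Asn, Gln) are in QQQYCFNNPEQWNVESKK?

Matching residues: Q1, Q2, Q3, N7, N8, Q11, N13.

7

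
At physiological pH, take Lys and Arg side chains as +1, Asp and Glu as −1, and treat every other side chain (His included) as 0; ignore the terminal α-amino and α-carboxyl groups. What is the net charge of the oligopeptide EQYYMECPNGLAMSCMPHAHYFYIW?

-2

Positive (K, R): none → +0.
Negative (D, E): E1, E6 → −2.
Net charge = (+0) + (−2) = −2.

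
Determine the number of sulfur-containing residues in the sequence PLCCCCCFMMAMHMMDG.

10

Only Cys (C) and Met (M) have a sulfur atom in the side chain.
Matching residues: C3, C4, C5, C6, C7, M9, M10, M12, M14, M15.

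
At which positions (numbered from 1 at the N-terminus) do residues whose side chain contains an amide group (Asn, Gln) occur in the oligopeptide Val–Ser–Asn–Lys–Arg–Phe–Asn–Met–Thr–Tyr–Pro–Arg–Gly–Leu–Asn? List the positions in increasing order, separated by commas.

Matching residues: Asn3, Asn7, Asn15.

3, 7, 15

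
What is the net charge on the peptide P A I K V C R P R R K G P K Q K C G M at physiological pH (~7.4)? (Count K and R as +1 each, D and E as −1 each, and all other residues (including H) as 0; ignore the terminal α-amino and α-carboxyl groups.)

Positive (K, R): K4, R7, R9, R10, K11, K14, K16 → +7.
Negative (D, E): none → −0.
Net charge = (+7) + (−0) = +7.

+7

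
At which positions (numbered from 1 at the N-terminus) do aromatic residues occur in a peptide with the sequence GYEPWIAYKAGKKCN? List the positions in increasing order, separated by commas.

F, W, and Y each carry an aromatic ring on the side chain.
Matching residues: Y2, W5, Y8.

2, 5, 8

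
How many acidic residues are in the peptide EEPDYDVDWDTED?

The acidic residues are Asp (D) and Glu (E), whose side chains end in a carboxylate group.
Matching residues: E1, E2, D4, D6, D8, D10, E12, D13.

8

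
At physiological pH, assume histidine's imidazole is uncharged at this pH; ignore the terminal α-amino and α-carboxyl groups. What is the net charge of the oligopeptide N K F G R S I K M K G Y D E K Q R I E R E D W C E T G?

+1

Near pH 7.4, K and R contribute +1 each, D and E contribute −1 each, and every other side chain (His included, as stated) is uncharged.
Positive (K, R): K2, R5, K8, K10, K15, R17, R20 → +7.
Negative (D, E): D13, E14, E19, E21, D22, E25 → −6.
Net charge = (+7) + (−6) = +1.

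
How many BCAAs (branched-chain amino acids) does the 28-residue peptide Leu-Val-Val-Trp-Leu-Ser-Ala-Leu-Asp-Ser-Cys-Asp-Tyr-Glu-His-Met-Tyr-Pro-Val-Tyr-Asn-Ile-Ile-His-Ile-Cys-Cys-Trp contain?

Valine (V), leucine (L), and isoleucine (I) are the branched-chain amino acids.
Matching residues: Leu1, Val2, Val3, Leu5, Leu8, Val19, Ile22, Ile23, Ile25.

9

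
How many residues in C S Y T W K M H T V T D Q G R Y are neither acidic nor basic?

Acidic: D, E. Basic: K, R, H. All other residues are neither.
Matching residues: C1, S2, Y3, T4, W5, M7, T9, V10, T11, Q13, G14, Y16.

12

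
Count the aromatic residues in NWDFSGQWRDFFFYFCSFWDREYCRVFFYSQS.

The aromatic amino acids are Phe (F, benzyl), Trp (W, indole), and Tyr (Y, phenol).
Matching residues: W2, F4, W8, F11, F12, F13, Y14, F15, F18, W19, Y23, F27, F28, Y29.

14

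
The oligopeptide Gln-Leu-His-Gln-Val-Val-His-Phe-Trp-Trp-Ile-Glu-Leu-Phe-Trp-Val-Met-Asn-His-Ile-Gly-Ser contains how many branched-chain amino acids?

Valine (V), leucine (L), and isoleucine (I) are the branched-chain amino acids.
Matching residues: Leu2, Val5, Val6, Ile11, Leu13, Val16, Ile20.

7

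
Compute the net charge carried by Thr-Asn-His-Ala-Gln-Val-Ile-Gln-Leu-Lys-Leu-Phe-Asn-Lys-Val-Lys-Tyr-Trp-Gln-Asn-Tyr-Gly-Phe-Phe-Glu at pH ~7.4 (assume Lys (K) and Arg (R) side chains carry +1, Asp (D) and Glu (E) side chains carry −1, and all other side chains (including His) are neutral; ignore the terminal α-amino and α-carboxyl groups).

+2

Positive (K, R): Lys10, Lys14, Lys16 → +3.
Negative (D, E): Glu25 → −1.
Net charge = (+3) + (−1) = +2.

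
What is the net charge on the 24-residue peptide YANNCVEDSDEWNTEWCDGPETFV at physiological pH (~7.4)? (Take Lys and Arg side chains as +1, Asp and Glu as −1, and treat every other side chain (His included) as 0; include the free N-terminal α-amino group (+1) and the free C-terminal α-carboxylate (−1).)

Positive (K, R): none → +0.
Negative (D, E): E7, D8, D10, E11, E15, D18, E21 → −7.
The N-terminus (+1) and C-terminus (−1) cancel.
Net charge = (+0) + (−7) = −7.

-7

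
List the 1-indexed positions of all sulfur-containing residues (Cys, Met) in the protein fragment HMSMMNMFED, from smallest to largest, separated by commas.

2, 4, 5, 7

Matching residues: M2, M4, M5, M7.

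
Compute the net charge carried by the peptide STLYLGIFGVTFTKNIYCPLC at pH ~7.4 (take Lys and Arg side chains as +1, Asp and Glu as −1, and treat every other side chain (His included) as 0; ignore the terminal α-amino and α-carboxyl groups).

+1

Positive (K, R): K14 → +1.
Negative (D, E): none → −0.
Net charge = (+1) + (−0) = +1.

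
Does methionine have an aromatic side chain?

No

F, W, and Y each carry an aromatic ring on the side chain.
Methionine is not in this group.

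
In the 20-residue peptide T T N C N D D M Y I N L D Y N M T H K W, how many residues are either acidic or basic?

5

Acidic: D, E. Basic: H, K, R.
Acidic residues here: D6, D7, D13 (3).
Basic residues here: H18, K19 (2).
The two groups share no amino acid, so total = 3 + 2 = 5.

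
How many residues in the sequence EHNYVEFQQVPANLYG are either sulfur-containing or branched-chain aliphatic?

3

Sulfur-containing: C, M. Branched-chain aliphatic: I, L, V.
Sulfur-containing residues here: none (0).
Branched-chain aliphatic residues here: V5, V10, L14 (3).
The two groups share no amino acid, so total = 0 + 3 = 3.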